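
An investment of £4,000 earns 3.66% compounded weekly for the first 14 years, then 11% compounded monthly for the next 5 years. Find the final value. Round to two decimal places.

After 14 years at 3.66%: 4,000 × 1.6689918461 ≈ 6,675.9674.
Then 5 years at 11%: 6,675.9674 × 1.7289157305 ≈ 11,542.1850.

£11,542.19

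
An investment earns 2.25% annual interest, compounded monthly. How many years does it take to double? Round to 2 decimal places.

(1 + 0.001875)^(12t) = 2.
12t = ln 2 / ln(1 + 0.001875) ≈ 0.69315/0.00187324 ≈ 370.0250.
t ≈ 30.8354.

30.84 years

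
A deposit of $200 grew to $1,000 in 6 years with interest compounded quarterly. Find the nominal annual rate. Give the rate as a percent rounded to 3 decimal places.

27.744%

The 24-period growth factor is 1,000/200 = 5.
r/4 = 5^(1/24) − 1 ≈ 0.0693595, so r ≈ 4·0.0693595 = 27.74382%.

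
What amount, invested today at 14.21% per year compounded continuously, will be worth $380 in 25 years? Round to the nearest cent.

$10.89

P = A·e^(−rt) = 380·e^(−3.5525).
e^(−3.5525) ≈ 0.0286529177, so P ≈ 10.8881.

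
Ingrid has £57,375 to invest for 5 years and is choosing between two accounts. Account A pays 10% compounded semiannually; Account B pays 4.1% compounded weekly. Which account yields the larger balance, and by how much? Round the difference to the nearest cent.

Account A growth factor: (1 + 0.05)^10 ≈ 1.6288946268; balance ≈ 93,457.8292.
Account B growth factor: (1 + 0.041/52)^260 ≈ 1.2274259158; balance ≈ 70,423.5619.
Account A is larger by 23,034.2673.

Account A, by £23,034.27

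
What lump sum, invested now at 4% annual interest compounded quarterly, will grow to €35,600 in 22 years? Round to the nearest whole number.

Growth factor = (1 + 0.01)^88 ≈ 2.4003849374.
P = 35,600/2.4003849374 ≈ 14,830.9546.

€14,831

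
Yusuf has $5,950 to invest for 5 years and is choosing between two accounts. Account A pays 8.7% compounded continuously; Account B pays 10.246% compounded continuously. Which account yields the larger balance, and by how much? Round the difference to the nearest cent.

A: e^(0.087·5) = e^0.435 ≈ 1.544963059, so 5,950 × 1.544963059 ≈ 9,192.5302.
B: e^(0.10246·5) = e^0.5123 ≈ 1.669125773, so 5,950 × 1.669125773 ≈ 9,931.2983.
Difference ≈ 738.7681 in favor of B.

Account B, by $738.77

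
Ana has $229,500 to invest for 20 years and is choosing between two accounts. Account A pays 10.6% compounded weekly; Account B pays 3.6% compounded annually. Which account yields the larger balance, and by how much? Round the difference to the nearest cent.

Account A growth factor: (1 + 0.106/52)^1040 ≈ 8.313179630642; balance ≈ 1,907,874.7252.
Account B growth factor: (1 + 0.036)^20 ≈ 2.02859386712; balance ≈ 465,562.2925.
Account A is larger by 1,442,312.4327.

Account A, by $1,442,312.43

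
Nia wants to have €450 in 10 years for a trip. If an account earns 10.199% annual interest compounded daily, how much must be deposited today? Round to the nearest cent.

Periodic rate = 10.199%/365 = 0.000279425; 3650 periods.
P = 450/(1 + 0.10199/365)^3650 ≈ 450/2.77252244 ≈ 162.3071.

€162.31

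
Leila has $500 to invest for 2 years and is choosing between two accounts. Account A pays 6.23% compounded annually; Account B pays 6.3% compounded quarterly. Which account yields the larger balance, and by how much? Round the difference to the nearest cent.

Account B, by $2.34

Account A growth factor: (1 + 0.0623)^2 ≈ 1.12848129; balance ≈ 564.2406.
Account B growth factor: (1 + 0.01575)^8 ≈ 1.1331689; balance ≈ 566.5845.
Account B is larger by 2.3438.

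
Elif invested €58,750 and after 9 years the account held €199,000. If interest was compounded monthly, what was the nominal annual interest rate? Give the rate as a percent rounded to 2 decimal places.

13.63%

(1 + r/12)^108 = 199,000/58,750 = 3.38723.
1 + r/12 = 3.38723^(1/108) ≈ 1.01136, so r/12 ≈ 0.0113605.
r ≈ 12·0.0113605 = 13.63256%.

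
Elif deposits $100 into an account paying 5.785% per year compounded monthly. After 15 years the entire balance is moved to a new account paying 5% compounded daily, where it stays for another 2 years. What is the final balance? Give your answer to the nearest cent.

After 15 years at 5.785%: 100 × 2.37658613 ≈ 237.6586.
Then 2 years at 5%: 237.6586 × 1.10516335 ≈ 262.6516.

$262.65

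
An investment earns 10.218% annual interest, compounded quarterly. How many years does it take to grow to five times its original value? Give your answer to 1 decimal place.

(1 + 0.025545)^(4t) = 5.
4t = ln 5 / ln(1 + 0.025545) ≈ 1.6094/0.0252242 ≈ 63.8054.
t ≈ 15.9513.

16.0 years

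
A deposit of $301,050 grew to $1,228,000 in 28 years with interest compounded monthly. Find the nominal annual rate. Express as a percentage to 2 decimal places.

5.03%

The 336-period growth factor is 1,228,000/301,050 = 4.07906.
r/12 = 4.07906^(1/336) − 1 ≈ 0.00419289, so r ≈ 12·0.00419289 = 5.03147%.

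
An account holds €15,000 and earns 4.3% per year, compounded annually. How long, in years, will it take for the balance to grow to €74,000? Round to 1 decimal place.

37.9 years

(1 + 0.043)^t = 74,000/15,000 = 4.9333.
t·ln(1 + 0.043) = ln(4.9333); t = 1.596/0.0421012 ≈ 37.9090.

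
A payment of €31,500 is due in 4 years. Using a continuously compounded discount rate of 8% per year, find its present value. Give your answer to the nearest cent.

P = A·e^(−rt) = 31,500·e^(−0.32).
e^(−0.32) ≈ 0.72614903707, so P ≈ 22,873.6947.

€22,873.69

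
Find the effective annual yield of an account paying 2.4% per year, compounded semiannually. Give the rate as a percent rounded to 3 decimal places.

One year is 2 periods at 0.012 each: (1 + 0.012)^2 ≈ 1.024144.
EAR = 1.024144 − 1 ≈ 2.41440%.

2.414%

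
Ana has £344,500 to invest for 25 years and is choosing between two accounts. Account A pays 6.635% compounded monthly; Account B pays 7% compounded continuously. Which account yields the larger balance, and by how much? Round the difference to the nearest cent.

A: (1 + 0.06635/12)^300 ≈ 5.228796208899, so 344,500 × 5.228796208899 ≈ 1,801,320.2940.
B: e^(0.07·25) = e^1.75 ≈ 5.754602676006, so 344,500 × 5.754602676006 ≈ 1,982,460.6219.
Difference ≈ 181,140.3279 in favor of B.

Account B, by £181,140.33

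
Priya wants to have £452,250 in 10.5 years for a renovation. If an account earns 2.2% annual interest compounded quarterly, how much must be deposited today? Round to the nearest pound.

£359,196

Growth factor = (1 + 0.0055)^42 ≈ 1.25906208864.
P = 452,250/1.25906208864 ≈ 359,195.9476.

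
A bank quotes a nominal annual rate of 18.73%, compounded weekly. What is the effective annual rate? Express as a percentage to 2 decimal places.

20.56%

EAR = (1 + 18.73%/52)^52 − 1 = (1 + 0.00360192)^52 − 1.
(1 + 0.00360192)^52 ≈ 1.205583, so EAR ≈ 20.55833%.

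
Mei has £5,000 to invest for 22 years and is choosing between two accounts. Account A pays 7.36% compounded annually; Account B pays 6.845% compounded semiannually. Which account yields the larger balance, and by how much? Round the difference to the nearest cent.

Account A, by £1,870.73

A: (1 + 0.0736)^22 ≈ 4.7701832396, so 5,000 × 4.7701832396 ≈ 23,850.9162.
B: (1 + 0.034225)^44 ≈ 4.3960375322, so 5,000 × 4.3960375322 ≈ 21,980.1877.
Difference ≈ 1,870.7285 in favor of A.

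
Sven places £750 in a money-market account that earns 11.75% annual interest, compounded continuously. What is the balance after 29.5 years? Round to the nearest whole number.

£24,012

A = P·e^(rt) = 750·e^(0.1175·29.5) = 750·e^3.46625.
e^3.46625 ≈ 32.01645534, so A ≈ 24,012.3415.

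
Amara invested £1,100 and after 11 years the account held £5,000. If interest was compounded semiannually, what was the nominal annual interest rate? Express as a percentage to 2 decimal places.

14.25%

(1 + r/2)^22 = 5,000/1,100 = 4.54545.
1 + r/2 = 4.54545^(1/22) ≈ 1.071248, so r/2 ≈ 0.0712476.
r ≈ 2·0.0712476 = 14.24953%.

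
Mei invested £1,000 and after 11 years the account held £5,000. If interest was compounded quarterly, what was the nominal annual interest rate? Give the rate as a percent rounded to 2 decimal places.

14.90%

(1 + r/4)^44 = 5,000/1,000 = 5.
1 + r/4 = 5^(1/44) ≈ 1.037255, so r/4 ≈ 0.0372553.
r ≈ 4·0.0372553 = 14.90214%.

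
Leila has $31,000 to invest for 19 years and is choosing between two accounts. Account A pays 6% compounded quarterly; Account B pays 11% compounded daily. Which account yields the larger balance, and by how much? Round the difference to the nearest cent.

A: (1 + 0.015)^76 ≈ 3.1004105851, so 31,000 × 3.1004105851 ≈ 96,112.7281.
B: (1 + 0.11/365)^6935 ≈ 8.08236988197, so 31,000 × 8.08236988197 ≈ 250,553.4663.
Difference ≈ 154,440.7382 in favor of B.

Account B, by $154,440.74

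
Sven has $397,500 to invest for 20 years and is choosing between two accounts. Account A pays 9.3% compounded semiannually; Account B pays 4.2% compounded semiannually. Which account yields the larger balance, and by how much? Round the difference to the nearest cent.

A: (1 + 0.0465)^40 ≈ 6.15983823197, so 397,500 × 6.15983823197 ≈ 2,448,535.6972.
B: (1 + 0.021)^40 ≈ 2.29630559232, so 397,500 × 2.29630559232 ≈ 912,781.4729.
Difference ≈ 1,535,754.2243 in favor of A.

Account A, by $1,535,754.22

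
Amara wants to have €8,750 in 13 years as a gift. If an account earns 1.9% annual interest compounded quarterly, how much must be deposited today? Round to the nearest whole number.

€6,839

Periodic rate = 1.9%/4 = 0.00475; 52 periods.
P = 8,750/(1 + 0.00475)^52 ≈ 8,750/1.279430716 ≈ 6,838.9792.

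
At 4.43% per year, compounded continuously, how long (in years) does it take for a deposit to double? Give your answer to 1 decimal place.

e^(0.0443t) = 2, so 0.0443t = ln 2 ≈ 0.69315.
t ≈ 0.69315/0.0443 ≈ 15.6467.

15.6 years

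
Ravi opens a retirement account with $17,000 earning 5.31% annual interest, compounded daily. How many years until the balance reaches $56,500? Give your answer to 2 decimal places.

22.62 years

(1 + 0.000145479)^(365t) = 56,500/17,000 = 3.3235.
365t·ln(1 + 0.000145479) = ln(3.3235); 365t = 1.201/0.000145469 ≈ 8256.2495.
t ≈ 22.6199 years.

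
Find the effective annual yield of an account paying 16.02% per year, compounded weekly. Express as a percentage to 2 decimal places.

17.35%

EAR = (1 + 16.02%/52)^52 − 1 = (1 + 0.00308077)^52 − 1.
(1 + 0.00308077)^52 ≈ 1.173457, so EAR ≈ 17.34566%.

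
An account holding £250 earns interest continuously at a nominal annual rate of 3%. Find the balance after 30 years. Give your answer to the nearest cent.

A = P·e^(rt) = 250·e^(0.03·30) = 250·e^0.9.
e^0.9 ≈ 2.45960311, so A ≈ 614.9008.

£614.90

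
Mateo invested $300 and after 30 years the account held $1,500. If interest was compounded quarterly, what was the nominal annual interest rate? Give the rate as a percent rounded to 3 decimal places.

(1 + r/4)^120 = 1,500/300 = 5.
1 + r/4 = 5^(1/120) ≈ 1.013502, so r/4 ≈ 0.0135023.
r ≈ 4·0.0135023 = 5.40093%.

5.401%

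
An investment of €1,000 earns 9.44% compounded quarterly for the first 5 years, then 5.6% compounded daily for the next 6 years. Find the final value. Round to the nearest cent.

After 5 years at 9.44%: 1,000 × 1.59443032 ≈ 1,594.4303.
Then 6 years at 5.6%: 1,594.4303 × 1.399302961 ≈ 2,231.0911.

€2,231.09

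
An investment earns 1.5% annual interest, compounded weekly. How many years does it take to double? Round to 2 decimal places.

46.22 years

(1 + 0.000288462)^(52t) = 2.
52t = ln 2 / ln(1 + 0.000288462) ≈ 0.69315/0.00028842 ≈ 2403.2568.
t ≈ 46.2165.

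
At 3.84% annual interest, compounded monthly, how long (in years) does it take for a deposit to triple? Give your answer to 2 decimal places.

(1 + 0.0032)^(12t) = 3.
12t = ln 3 / ln(1 + 0.0032) ≈ 1.0986/0.00319489 ≈ 343.8654.
t ≈ 28.6554.

28.66 years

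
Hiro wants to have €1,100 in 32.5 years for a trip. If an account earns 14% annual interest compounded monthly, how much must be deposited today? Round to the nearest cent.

€11.93

Periodic rate = 14%/12 = 0.0116667; 390 periods.
P = 1,100/(1 + 0.14/12)^390 ≈ 1,100/92.17260669 ≈ 11.9341.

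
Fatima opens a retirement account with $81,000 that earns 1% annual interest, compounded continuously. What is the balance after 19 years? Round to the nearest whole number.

A = P·e^(rt) = 81,000·e^(0.01·19) = 81,000·e^0.19.
e^0.19 ≈ 1.2092495977, so A ≈ 97,949.2174.

$97,949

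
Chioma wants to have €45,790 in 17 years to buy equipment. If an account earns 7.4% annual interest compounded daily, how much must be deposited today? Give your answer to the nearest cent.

€13,016.18

Periodic rate = 7.4%/365 = 0.00020274; 6205 periods.
P = 45,790/(1 + 0.074/365)^6205 ≈ 45,790/3.5179291047 ≈ 13,016.1804.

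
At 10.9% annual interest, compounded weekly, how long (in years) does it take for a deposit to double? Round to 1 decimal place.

(1 + 0.00209615)^(52t) = 2.
52t = ln 2 / ln(1 + 0.00209615) ≈ 0.69315/0.00209396 ≈ 331.0222.
t ≈ 6.3658.

6.4 years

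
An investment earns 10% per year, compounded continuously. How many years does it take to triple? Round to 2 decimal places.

e^(0.1t) = 3, so 0.1t = ln 3 ≈ 1.0986.
t ≈ 1.0986/0.1 ≈ 10.9861.

10.99 years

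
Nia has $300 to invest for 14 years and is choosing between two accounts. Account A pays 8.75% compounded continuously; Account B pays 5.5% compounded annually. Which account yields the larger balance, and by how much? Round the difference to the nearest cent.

Account A, by $386.42

Account A growth factor: e^(0.0875·14) = e^1.225 ≈ 3.404166083; balance ≈ 1,021.2498.
Account B growth factor: (1 + 0.055)^14 ≈ 2.11609146; balance ≈ 634.8274.
Account A is larger by 386.4224.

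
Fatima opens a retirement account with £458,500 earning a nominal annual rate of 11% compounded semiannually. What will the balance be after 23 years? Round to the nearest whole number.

Growth factor = (1 + 0.055)^46 ≈ 11.73851456474.
A ≈ 458,500 × 11.73851456474 ≈ 5,382,108.9279.

£5,382,109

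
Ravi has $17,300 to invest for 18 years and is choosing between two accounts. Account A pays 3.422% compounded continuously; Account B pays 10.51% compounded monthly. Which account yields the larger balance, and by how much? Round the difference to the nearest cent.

Account A growth factor: e^(0.03422·18) = e^0.61596 ≈ 1.8514331225; balance ≈ 32,029.7930.
Account B growth factor: (1 + 0.1051/12)^216 ≈ 6.57690026032; balance ≈ 113,780.3745.
Account B is larger by 81,750.5815.

Account B, by $81,750.58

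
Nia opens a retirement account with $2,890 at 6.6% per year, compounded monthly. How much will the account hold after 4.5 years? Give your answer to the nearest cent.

Growth factor = (1 + 0.0055)^54 ≈ 1.344720564.
A ≈ 2,890 × 1.344720564 ≈ 3,886.2424.

$3,886.24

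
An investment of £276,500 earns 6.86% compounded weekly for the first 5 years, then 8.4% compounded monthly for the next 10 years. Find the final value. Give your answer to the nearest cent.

£899,697.34

After 5 years at 6.86%: 276,500 × 1.40885025633 ≈ 389,547.0959.
Then 10 years at 8.4%: 389,547.0959 × 2.30959838098 ≈ 899,697.3419.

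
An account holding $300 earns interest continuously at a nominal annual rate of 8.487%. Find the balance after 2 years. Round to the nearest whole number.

$355

A = P·e^(rt) = 300·e^(0.08487·2) = 300·e^0.16974.
e^0.16974 ≈ 1.18499671, so A ≈ 355.4990.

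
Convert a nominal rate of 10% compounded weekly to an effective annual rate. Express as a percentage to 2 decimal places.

10.51%

One year is 52 periods at 0.00192308 each: (1 + 0.00192308)^52 ≈ 1.105065.
EAR = 1.105065 − 1 ≈ 10.50648%.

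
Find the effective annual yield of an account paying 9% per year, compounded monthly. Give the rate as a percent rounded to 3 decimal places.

9.381%

EAR = (1 + 9%/12)^12 − 1 = (1 + 0.0075)^12 − 1.
(1 + 0.0075)^12 ≈ 1.093807, so EAR ≈ 9.38069%.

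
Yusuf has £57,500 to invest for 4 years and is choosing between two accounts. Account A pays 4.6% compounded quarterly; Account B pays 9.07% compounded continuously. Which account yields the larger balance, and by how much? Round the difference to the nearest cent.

Account B, by £13,604.15

Account A growth factor: (1 + 0.0115)^16 ≈ 1.2007544193; balance ≈ 69,043.3791.
Account B growth factor: e^(0.0907·4) = e^0.3628 ≈ 1.4373483608; balance ≈ 82,647.5307.
Account B is larger by 13,604.1516.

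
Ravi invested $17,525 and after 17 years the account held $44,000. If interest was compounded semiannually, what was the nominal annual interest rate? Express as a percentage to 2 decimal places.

(1 + r/2)^34 = 44,000/17,525 = 2.5107.
1 + r/2 = 2.5107^(1/34) ≈ 1.027445, so r/2 ≈ 0.0274452.
r ≈ 2·0.0274452 = 5.48904%.

5.49%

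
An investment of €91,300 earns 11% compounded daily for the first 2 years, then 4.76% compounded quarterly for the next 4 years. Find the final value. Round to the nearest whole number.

€137,468

Phase 1: 91,300·(1 + 0.11/365)^730 ≈ 113,763.0349.
Phase 2: 113,763.0349·(1 + 0.0119)^16 ≈ 137,468.3449.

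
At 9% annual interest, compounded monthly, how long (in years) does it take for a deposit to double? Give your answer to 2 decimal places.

7.73 years

(1 + 0.0075)^(12t) = 2.
12t = ln 2 / ln(1 + 0.0075) ≈ 0.69315/0.00747201 ≈ 92.7658.
t ≈ 7.7305.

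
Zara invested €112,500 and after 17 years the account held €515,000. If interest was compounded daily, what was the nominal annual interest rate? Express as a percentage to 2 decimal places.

The 6205-period growth factor is 515,000/112,500 = 4.57778.
r/365 = 4.57778^(1/6205) − 1 ≈ 0.000245189, so r ≈ 365·0.000245189 = 8.94941%.

8.95%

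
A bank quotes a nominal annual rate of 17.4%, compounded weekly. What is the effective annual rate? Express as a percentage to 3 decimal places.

18.971%

EAR = (1 + 17.4%/52)^52 − 1 = (1 + 0.00334615)^52 − 1.
(1 + 0.00334615)^52 ≈ 1.18971, so EAR ≈ 18.97099%.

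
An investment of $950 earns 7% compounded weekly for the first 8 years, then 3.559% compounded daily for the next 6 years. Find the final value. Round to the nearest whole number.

$2,058

Phase 1: 950·(1 + 0.07/52)^416 ≈ 1,662.5127.
Phase 2: 1,662.5127·(1 + 0.03559/365)^2190 ≈ 2,058.2574.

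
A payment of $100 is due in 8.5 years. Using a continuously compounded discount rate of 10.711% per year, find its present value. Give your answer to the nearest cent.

P = A·e^(−rt) = 100·e^(−0.910435).
e^(−0.910435) ≈ 0.40234916, so P ≈ 40.2349.

$40.23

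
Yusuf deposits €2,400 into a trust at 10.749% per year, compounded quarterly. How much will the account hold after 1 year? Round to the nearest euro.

€2,669

Growth factor = (1 + 0.0268725)^4 ≈ 1.111900931.
A ≈ 2,400 × 1.111900931 ≈ 2,668.5622.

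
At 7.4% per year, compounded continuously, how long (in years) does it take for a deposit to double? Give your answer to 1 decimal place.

e^(0.074t) = 2, so 0.074t = ln 2 ≈ 0.69315.
t ≈ 0.69315/0.074 ≈ 9.3669.

9.4 years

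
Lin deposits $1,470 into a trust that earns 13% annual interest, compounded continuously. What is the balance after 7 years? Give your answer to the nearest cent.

A = P·e^(rt) = 1,470·e^(0.13·7) = 1,470·e^0.91.
e^0.91 ≈ 2.484322533, so A ≈ 3,651.9541.

$3,651.95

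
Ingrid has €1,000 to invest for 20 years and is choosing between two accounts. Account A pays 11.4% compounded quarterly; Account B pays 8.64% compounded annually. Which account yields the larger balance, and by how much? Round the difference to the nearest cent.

Account A, by €4,224.26

Account A growth factor: (1 + 0.0285)^80 ≈ 9.469862702; balance ≈ 9,469.8627.
Account B growth factor: (1 + 0.0864)^20 ≈ 5.245599614; balance ≈ 5,245.5996.
Account A is larger by 4,224.2631.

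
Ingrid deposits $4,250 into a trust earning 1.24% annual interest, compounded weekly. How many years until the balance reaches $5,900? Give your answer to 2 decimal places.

26.46 years

(1 + 0.000238462)^(52t) = 5,900/4,250 = 1.3882.
52t·ln(1 + 0.000238462) = ln(1.3882); 52t = 0.32803/0.000238433 ≈ 1375.7878.
t ≈ 26.4575 years.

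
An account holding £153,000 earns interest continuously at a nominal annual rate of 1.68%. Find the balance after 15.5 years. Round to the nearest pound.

A = P·e^(rt) = 153,000·e^(0.0168·15.5) = 153,000·e^0.2604.
e^0.2604 ≈ 1.29744896247, so A ≈ 198,509.6913.

£198,510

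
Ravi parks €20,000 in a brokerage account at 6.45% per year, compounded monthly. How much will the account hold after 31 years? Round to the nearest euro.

Periodic rate = 6.45%/12 = 0.005375; periods = 12·31 = 372.
A = 20,000·(1 + 0.005375)^372 ≈ 20,000·7.34592341587 ≈ 146,918.4683.

€146,918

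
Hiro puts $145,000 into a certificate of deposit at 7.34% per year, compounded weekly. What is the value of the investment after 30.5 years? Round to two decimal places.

Growth factor = (1 + 0.0734/52)^1586 ≈ 9.366331271119.
A ≈ 145,000 × 9.366331271119 ≈ 1,358,118.0343.

$1,358,118.03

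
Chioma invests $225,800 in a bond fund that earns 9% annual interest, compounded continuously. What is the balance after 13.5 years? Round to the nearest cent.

$761,012.40

A = P·e^(rt) = 225,800·e^(0.09·13.5) = 225,800·e^1.215.
e^1.215 ≈ 3.37029406432, so A ≈ 761,012.3997.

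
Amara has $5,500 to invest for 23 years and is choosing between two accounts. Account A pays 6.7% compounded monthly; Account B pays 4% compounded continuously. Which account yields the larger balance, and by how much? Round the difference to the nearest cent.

A: (1 + 0.067/12)^276 ≈ 4.6492875265, so 5,500 × 4.6492875265 ≈ 25,571.0814.
B: e^(0.04·23) = e^0.92 ≈ 2.5092903899, so 5,500 × 2.5092903899 ≈ 13,801.0971.
Difference ≈ 11,769.9843 in favor of A.

Account A, by $11,769.98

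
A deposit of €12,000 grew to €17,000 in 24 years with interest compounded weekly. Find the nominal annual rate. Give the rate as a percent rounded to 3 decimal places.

1.451%

The 1248-period growth factor is 17,000/12,000 = 1.41667.
r/52 = 1.41667^(1/1248) − 1 ≈ 0.000279131, so r ≈ 52·0.000279131 = 1.45148%.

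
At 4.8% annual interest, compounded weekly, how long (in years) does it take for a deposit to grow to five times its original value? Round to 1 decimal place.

33.5 years

(1 + 0.000923077)^(52t) = 5.
52t = ln 5 / ln(1 + 0.000923077) ≈ 1.6094/0.000922651 ≈ 1744.3623.
t ≈ 33.5454.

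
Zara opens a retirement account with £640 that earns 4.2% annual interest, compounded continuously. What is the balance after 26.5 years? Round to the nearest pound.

A = P·e^(rt) = 640·e^(0.042·26.5) = 640·e^1.113.
e^1.113 ≈ 3.043475138, so A ≈ 1,947.8241.

£1,948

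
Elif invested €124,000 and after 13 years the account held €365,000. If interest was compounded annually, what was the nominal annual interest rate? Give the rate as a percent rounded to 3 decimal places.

(1 + r)^13 = 365,000/124,000 = 2.94355.
1 + r = 2.94355^(1/13) ≈ 1.086593, so r ≈ 0.0865933.
r ≈ 8.65933%.

8.659%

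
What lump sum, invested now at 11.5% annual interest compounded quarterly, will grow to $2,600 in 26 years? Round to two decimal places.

$136.38

Growth factor = (1 + 0.02875)^104 ≈ 19.06444712.
P = 2,600/19.06444712 ≈ 136.3795.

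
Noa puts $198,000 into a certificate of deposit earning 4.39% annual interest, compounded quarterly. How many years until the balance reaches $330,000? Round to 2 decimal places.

11.70 years

(1 + 0.010975)^(4t) = 330,000/198,000 = 1.6667.
4t·ln(1 + 0.010975) = ln(1.6667); 4t = 0.51083/0.0109152 ≈ 46.7994.
t ≈ 11.6999 years.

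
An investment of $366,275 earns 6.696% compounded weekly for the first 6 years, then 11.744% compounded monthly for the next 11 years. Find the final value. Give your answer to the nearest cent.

Phase 1: 366,275·(1 + 0.06696/52)^312 ≈ 547,239.1816.
Phase 2: 547,239.1816·(1 + 0.11744/12)^132 ≈ 1,979,195.0629.

$1,979,195.06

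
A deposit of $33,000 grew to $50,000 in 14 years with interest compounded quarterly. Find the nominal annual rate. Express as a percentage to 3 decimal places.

2.979%

(1 + r/4)^56 = 50,000/33,000 = 1.51515.
1 + r/4 = 1.51515^(1/56) ≈ 1.007448, so r/4 ≈ 0.00744751.
r ≈ 4·0.00744751 = 2.97901%.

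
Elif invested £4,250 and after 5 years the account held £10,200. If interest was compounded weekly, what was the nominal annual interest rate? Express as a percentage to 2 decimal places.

The 260-period growth factor is 10,200/4,250 = 2.4.
r/52 = 2.4^(1/260) − 1 ≈ 0.00337286, so r ≈ 52·0.00337286 = 17.53889%.

17.54%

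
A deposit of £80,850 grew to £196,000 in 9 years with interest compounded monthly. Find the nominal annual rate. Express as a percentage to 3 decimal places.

9.880%

The 108-period growth factor is 196,000/80,850 = 2.42424.
r/12 = 2.42424^(1/108) − 1 ≈ 0.00823296, so r ≈ 12·0.00823296 = 9.87955%.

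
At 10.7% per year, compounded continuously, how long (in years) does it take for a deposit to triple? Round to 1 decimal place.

e^(0.107t) = 3, so 0.107t = ln 3 ≈ 1.0986.
t ≈ 1.0986/0.107 ≈ 10.2674.

10.3 years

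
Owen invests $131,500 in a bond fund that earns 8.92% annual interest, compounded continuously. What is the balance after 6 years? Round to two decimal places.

$224,574.35

A = P·e^(rt) = 131,500·e^(0.0892·6) = 131,500·e^0.5352.
e^0.5352 ≈ 1.70778976605, so A ≈ 224,574.3542.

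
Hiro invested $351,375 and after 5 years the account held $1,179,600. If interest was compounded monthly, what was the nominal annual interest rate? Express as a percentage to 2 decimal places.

24.47%

(1 + r/12)^60 = 1,179,600/351,375 = 3.3571.
1 + r/12 = 3.3571^(1/60) ≈ 1.02039, so r/12 ≈ 0.0203897.
r ≈ 12·0.0203897 = 24.46764%.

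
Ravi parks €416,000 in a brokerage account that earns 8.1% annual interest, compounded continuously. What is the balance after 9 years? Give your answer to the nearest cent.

A = P·e^(rt) = 416,000·e^(0.081·9) = 416,000·e^0.729.
e^0.729 ≈ 2.07300656426, so A ≈ 862,370.7307.

€862,370.73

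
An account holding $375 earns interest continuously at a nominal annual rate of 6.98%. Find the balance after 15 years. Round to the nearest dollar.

$1,068

A = P·e^(rt) = 375·e^(0.0698·15) = 375·e^1.047.
e^1.047 ≈ 2.849091011, so A ≈ 1,068.4091.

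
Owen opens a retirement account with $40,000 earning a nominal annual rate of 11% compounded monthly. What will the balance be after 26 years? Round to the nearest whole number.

$689,420

Growth factor = (1 + 0.11/12)^312 ≈ 17.2355002782.
A ≈ 40,000 × 17.2355002782 ≈ 689,420.0111.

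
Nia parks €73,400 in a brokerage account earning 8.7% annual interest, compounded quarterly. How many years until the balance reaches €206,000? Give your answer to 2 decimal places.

(1 + 0.02175)^(4t) = 206,000/73,400 = 2.8065.
4t·ln(1 + 0.02175) = ln(2.8065); 4t = 1.032/0.0215168 ≈ 47.9602.
t ≈ 11.9901 years.

11.99 years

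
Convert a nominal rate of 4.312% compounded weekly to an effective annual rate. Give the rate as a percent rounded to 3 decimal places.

4.404%

EAR = (1 + 4.312%/52)^52 − 1 = (1 + 0.000829231)^52 − 1.
(1 + 0.000829231)^52 ≈ 1.044045, so EAR ≈ 4.40445%.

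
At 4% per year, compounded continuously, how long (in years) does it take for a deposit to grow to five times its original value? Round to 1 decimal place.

40.2 years

e^(0.04t) = 5, so 0.04t = ln 5 ≈ 1.6094.
t ≈ 1.6094/0.04 ≈ 40.2359.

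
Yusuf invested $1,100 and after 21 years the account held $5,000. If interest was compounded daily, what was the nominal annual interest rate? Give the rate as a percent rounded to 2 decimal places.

(1 + r/365)^7665 = 5,000/1,100 = 4.54545.
1 + r/365 = 4.54545^(1/7665) ≈ 1.000198, so r/365 ≈ 0.000197557.
r ≈ 365·0.000197557 = 7.21084%.

7.21%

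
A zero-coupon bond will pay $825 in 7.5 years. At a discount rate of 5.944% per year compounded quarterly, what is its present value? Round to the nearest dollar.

Periodic rate = 5.944%/4 = 0.01486; 30 periods.
P = 825/(1 + 0.01486)^30 ≈ 825/1.55662522 ≈ 529.9927.

$530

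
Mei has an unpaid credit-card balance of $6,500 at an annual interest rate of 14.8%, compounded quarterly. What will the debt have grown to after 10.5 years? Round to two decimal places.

$29,896.55

Growth factor = (1 + 0.037)^42 ≈ 4.5994697651.
A ≈ 6,500 × 4.5994697651 ≈ 29,896.5535.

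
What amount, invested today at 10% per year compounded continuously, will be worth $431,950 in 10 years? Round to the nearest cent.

P = A·e^(−rt) = 431,950·e^(−1).
e^(−1) ≈ 0.367879441171, so P ≈ 158,905.5246.

$158,905.52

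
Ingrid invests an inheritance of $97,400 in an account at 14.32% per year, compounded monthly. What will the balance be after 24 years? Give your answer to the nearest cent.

Growth factor = (1 + 0.1432/12)^288 ≈ 30.46125207722.
A ≈ 97,400 × 30.46125207722 ≈ 2,966,925.9523.

$2,966,925.95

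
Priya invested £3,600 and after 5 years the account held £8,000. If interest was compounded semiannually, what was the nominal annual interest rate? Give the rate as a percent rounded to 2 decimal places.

16.63%

The 10-period growth factor is 8,000/3,600 = 2.22222.
r/2 = 2.22222^(1/10) − 1 ≈ 0.0831254, so r ≈ 2·0.0831254 = 16.62508%.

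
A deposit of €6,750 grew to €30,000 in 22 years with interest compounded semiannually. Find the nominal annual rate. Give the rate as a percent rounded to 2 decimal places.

The 44-period growth factor is 30,000/6,750 = 4.44444.
r/2 = 4.44444^(1/44) − 1 ≈ 0.0344824, so r ≈ 2·0.0344824 = 6.89649%.

6.90%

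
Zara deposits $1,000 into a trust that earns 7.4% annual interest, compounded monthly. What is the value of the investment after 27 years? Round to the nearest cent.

Growth factor = (1 + 0.074/12)^324 ≈ 7.329187837.
A ≈ 1,000 × 7.329187837 ≈ 7,329.1878.

$7,329.19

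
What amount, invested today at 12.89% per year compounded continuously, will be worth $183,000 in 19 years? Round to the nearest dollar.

$15,806

P = A·e^(−rt) = 183,000·e^(−2.4491).
e^(−2.4491) ≈ 0.0863712856866, so P ≈ 15,805.9453.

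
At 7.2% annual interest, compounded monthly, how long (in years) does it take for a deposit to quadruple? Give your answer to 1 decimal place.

19.3 years

(1 + 0.006)^(12t) = 4.
12t = ln 4 / ln(1 + 0.006) ≈ 1.3863/0.00598207 ≈ 231.7415.
t ≈ 19.3118.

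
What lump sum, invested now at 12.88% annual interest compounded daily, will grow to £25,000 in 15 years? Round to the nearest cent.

Periodic rate = 12.88%/365 = 0.000352877; 5475 periods.
P = 25,000/(1 + 0.1288/365)^5475 ≈ 25,000/6.9009508142 ≈ 3,622.6892.

£3,622.69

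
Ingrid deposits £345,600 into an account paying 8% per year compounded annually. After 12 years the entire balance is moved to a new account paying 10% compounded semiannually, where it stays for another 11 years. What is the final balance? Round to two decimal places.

£2,545,794.71

After 12 years at 8%: 345,600 × 2.518170116819 ≈ 870,279.5924.
Then 11 years at 10%: 870,279.5924 × 2.925260719922 ≈ 2,545,794.7069.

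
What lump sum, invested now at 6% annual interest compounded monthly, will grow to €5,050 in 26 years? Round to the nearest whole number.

Growth factor = (1 + 0.005)^312 ≈ 4.74035938.
P = 5,050/4.74035938 ≈ 1,065.3201.

€1,065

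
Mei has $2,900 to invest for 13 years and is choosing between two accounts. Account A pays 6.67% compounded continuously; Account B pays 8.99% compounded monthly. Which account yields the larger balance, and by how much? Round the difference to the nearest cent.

Account A growth factor: e^(0.0667·13) = e^0.8671 ≈ 2.379998839; balance ≈ 6,901.9966.
Account B growth factor: (1 + 0.0899/12)^156 ≈ 3.203820446; balance ≈ 9,291.0793.
Account B is larger by 2,389.0827.

Account B, by $2,389.08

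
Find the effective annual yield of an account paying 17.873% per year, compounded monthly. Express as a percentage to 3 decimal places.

One year is 12 periods at 0.0148942 each: (1 + 0.0148942)^12 ≈ 1.194123.
EAR = 1.194123 − 1 ≈ 19.41230%.

19.412%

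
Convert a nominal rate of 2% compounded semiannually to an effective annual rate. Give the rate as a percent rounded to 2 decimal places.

One year is 2 periods at 0.01 each: (1 + 0.01)^2 ≈ 1.0201.
EAR = 1.0201 − 1 ≈ 2.01000%.

2.01%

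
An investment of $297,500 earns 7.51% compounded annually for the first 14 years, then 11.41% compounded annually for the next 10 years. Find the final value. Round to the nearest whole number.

Phase 1: 297,500·(1 + 0.0751)^14 ≈ 819,919.1617.
Phase 2: 819,919.1617·(1 + 0.1141)^10 ≈ 2,415,531.9064.

$2,415,532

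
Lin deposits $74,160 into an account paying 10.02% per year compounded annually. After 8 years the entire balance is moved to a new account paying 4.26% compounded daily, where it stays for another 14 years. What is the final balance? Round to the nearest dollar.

$289,029

Phase 1: 74,160·(1 + 0.1002)^8 ≈ 159,199.9203.
Phase 2: 159,199.9203·(1 + 0.0426/365)^5110 ≈ 289,028.6945.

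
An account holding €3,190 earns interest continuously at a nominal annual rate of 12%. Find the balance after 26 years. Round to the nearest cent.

€72,241.95

A = P·e^(rt) = 3,190·e^(0.12·26) = 3,190·e^3.12.
e^3.12 ≈ 22.646379643, so A ≈ 72,241.9511.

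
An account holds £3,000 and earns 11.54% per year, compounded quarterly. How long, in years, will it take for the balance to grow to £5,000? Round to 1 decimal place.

(1 + 0.02885)^(4t) = 5,000/3,000 = 1.6667.
4t·ln(1 + 0.02885) = ln(1.6667); 4t = 0.51083/0.0284417 ≈ 17.9605.
t ≈ 4.4901 years.

4.5 years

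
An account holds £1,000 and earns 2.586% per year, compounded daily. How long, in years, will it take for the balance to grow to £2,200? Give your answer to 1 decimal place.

We need (1 + 0.0000708493)^(365t) = 2.2, so 365t = ln 2.2 / ln 1.000071 ≈ 11129.0461.
t ≈ 11129.0461/365 = 30.4905 years.

30.5 years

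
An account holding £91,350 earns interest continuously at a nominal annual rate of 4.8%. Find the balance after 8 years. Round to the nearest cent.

£134,115.09

A = P·e^(rt) = 91,350·e^(0.048·8) = 91,350·e^0.384.
e^0.384 ≈ 1.46814544168, so A ≈ 134,115.0861.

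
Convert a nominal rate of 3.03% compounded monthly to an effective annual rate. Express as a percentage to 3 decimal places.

EAR = (1 + 3.03%/12)^12 − 1 = (1 + 0.002525)^12 − 1.
(1 + 0.002525)^12 ≈ 1.030724, so EAR ≈ 3.07244%.

3.072%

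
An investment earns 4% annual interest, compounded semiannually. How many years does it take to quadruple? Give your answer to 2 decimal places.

35.00 years

(1 + 0.02)^(2t) = 4.
2t = ln 4 / ln(1 + 0.02) ≈ 1.3863/0.0198026 ≈ 70.0056.
t ≈ 35.0028.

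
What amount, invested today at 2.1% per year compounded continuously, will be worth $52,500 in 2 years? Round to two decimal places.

$50,340.66

P = A·e^(−rt) = 52,500·e^(−0.042).
e^(−0.042) ≈ 0.95886978057, so P ≈ 50,340.6635.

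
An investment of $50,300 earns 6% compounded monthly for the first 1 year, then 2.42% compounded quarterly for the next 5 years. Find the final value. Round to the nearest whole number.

Phase 1: 50,300·(1 + 0.005)^12 ≈ 53,402.3939.
Phase 2: 53,402.3939·(1 + 0.00605)^20 ≈ 60,249.3040.

$60,249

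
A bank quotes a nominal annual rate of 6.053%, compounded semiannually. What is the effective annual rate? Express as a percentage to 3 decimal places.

6.145%

One year is 2 periods at 0.030265 each: (1 + 0.030265)^2 ≈ 1.061446.
EAR = 1.061446 − 1 ≈ 6.14460%.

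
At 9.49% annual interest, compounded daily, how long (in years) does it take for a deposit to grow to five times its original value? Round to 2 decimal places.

16.96 years

(1 + 0.00026)^(365t) = 5.
365t = ln 5 / ln(1 + 0.00026) ≈ 1.6094/0.000259966 ≈ 6190.9505.
t ≈ 16.9615.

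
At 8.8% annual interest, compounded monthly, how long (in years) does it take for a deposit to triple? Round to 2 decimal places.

(1 + 0.00733333)^(12t) = 3.
12t = ln 3 / ln(1 + 0.00733333) ≈ 1.0986/0.00730658 ≈ 150.3594.
t ≈ 12.5300.

12.53 years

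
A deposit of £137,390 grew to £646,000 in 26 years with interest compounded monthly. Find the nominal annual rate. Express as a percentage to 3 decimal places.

5.969%

The 312-period growth factor is 646,000/137,390 = 4.70194.
r/12 = 4.70194^(1/312) − 1 ≈ 0.00497379, so r ≈ 12·0.00497379 = 5.96855%.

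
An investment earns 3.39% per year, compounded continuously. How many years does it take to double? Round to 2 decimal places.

e^(0.0339t) = 2, so 0.0339t = ln 2 ≈ 0.69315.
t ≈ 0.69315/0.0339 ≈ 20.4468.

20.45 years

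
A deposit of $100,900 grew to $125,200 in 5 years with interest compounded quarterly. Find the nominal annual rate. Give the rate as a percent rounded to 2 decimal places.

The 20-period growth factor is 125,200/100,900 = 1.24083.
r/4 = 1.24083^(1/20) − 1 ≈ 0.0108475, so r ≈ 4·0.0108475 = 4.33902%.

4.34%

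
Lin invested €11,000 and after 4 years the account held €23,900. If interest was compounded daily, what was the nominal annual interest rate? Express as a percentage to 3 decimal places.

19.405%

The 1460-period growth factor is 23,900/11,000 = 2.17273.
r/365 = 2.17273^(1/1460) − 1 ≈ 0.000531637, so r ≈ 365·0.000531637 = 19.40474%.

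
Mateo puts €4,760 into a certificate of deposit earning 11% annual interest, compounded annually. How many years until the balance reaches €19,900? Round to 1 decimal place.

13.7 years

(1 + 0.11)^t = 19,900/4,760 = 4.1807.
t·ln(1 + 0.11) = ln(4.1807); t = 1.4305/0.10436 ≈ 13.7071.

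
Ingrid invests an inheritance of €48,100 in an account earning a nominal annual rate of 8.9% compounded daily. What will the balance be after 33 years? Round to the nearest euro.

Periodic rate = 8.9%/365 = 0.000243836; periods = 365·33 = 12045.
A = 48,100·(1 + 0.089/365)^12045 ≈ 48,100·18.8524331585 ≈ 906,802.0349.

€906,802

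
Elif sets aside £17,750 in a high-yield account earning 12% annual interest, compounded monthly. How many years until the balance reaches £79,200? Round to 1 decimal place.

We need (1 + 0.01)^(12t) = 4.462, so 12t = ln 4.462 / ln 1.01 ≈ 150.3056.
t ≈ 150.3056/12 = 12.5255 years.

12.5 years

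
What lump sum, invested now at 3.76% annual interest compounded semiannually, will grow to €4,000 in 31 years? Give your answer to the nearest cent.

€1,260.51

Growth factor = (1 + 0.0188)^62 ≈ 3.173321324.
P = 4,000/3.173321324 ≈ 1,260.5090.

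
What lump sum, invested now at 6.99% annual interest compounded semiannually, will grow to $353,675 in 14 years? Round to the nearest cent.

Growth factor = (1 + 0.03495)^28 ≈ 2.61663007357.
P = 353,675/2.61663007357 ≈ 135,164.3106.

$135,164.31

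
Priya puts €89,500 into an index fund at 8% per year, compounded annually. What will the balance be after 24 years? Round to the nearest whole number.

Growth factor = (1 + 0.08)^24 ≈ 6.34118073724.
A ≈ 89,500 × 6.34118073724 ≈ 567,535.6760.

€567,536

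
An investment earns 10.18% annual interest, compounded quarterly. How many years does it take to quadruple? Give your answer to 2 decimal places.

13.79 years

(1 + 0.02545)^(4t) = 4.
4t = ln 4 / ln(1 + 0.02545) ≈ 1.3863/0.0251315 ≈ 55.1615.
t ≈ 13.7904.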